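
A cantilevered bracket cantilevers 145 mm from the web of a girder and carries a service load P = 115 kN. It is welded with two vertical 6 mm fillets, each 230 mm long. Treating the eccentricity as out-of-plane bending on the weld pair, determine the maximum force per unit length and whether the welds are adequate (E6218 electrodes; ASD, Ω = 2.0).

E62XX → F_EXX = 620 MPa.
L_w = 2 × 230 = 460 mm; section modulus (unit throat) S = 2 × L²/6 = 17630 mm².
Direct shear f_v = P/L_w = 115×10³/460 = 250 N/mm.
Moment M = P × e = 115×10³ × 145 = 16675000 N·mm; bending f_b = M/S = 945.7 N/mm.
f_max = √(f_v² + f_b²) = √(250² + 945.7²) = 978.1 N/mm.
r_n/Ω = (1/2.0) × 0.6 × 620 × (0.707 × 6) = 789 N/mm → NOT adequate.

f_max ≈ 978 N/mm; NOT adequate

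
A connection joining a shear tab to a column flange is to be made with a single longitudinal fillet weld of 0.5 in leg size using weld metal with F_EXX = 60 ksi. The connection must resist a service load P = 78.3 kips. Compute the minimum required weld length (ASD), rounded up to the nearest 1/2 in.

L = 12.5 in

Throat t_e = 0.707 × 0.5 = 0.3535 in.
r_n/Ω = (0.6 × 60 × 0.3535) / 2.0 = 6.363 kip/in.
L_req = P / (r_n/Ω) = 78.3 / 6.363 = 12.31 in total.
Round up → use L = 12.5 in.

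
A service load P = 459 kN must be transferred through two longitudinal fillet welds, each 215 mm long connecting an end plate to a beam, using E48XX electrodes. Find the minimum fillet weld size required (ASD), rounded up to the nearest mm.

w = 11 mm

E48XX → F_EXX = 480 MPa.
Total weld length L = 430 mm.
Required throat t_e = P × Ω / (0.6 F_EXX × L) = 459 × 2.0 / (0.6 × 480 × 430 × 10⁻³) = 7.413 mm.
Required leg w = t_e / 0.707 = 10.48 mm → use 11 mm.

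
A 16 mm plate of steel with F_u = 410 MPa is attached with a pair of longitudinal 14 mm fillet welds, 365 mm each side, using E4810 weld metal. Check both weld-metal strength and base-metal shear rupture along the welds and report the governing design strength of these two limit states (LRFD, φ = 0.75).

E48XX → F_EXX = 480 MPa.
t_e = 0.707 × 14 = 9.898 mm; L = 730 mm.
Weld metal: φR_n = 0.75 × 0.6 × 480 × 9.898 × 730 × 10⁻³ = 1561 kN.
Base metal (shear rupture): φR_n = 0.75 × 0.6 × 410 × 16 × 730 × 10⁻³ = 2155 kN.
Governing: weld metal.

φR_n ≈ 1560 kN (weld metal governs)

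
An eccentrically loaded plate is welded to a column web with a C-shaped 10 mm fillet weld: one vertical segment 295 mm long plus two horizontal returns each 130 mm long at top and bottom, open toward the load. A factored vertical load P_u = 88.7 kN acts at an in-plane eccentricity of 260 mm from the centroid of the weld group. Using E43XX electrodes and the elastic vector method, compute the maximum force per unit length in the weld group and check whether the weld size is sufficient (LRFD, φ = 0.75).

f_max ≈ 574 N/mm; adequate

E43XX → F_EXX = 430 MPa.
Total weld length L_w = 555 mm. Treat welds as unit-width lines.
Centroid: x̄ = 2×130×65 / 555 = 30.45 mm from the vertical weld.
Polar moment about centroid: J = I_x + I_y = [295³/12 + 2×130×147.5²] + [295×30.45² + 2(130³/12 + 130×34.55²)] = 8746000 mm³.
Direct shear f_v = P/L_w = 88.7×10³ / 555 = 159.8 N/mm (vertical).
Torsion M = P·e = 88.7×10³ × 260 = 23062000 N·mm.
Critical point at (x, y) = (99.55, 147.5) from centroid. f_tx = M·y/J = 388.9 N/mm; f_ty = M·x/J = 262.5 N/mm.
Resultant f_max = √[f_tx² + (f_v + f_ty)²] = √[388.9² + (159.8 + 262.5)²] = 574.1 N/mm.
Capacity per unit length: φr_n = 0.75 × 0.6 × 430 × (0.707 × 10) = 1368 N/mm.
574.1 ≤ 1368 → adequate.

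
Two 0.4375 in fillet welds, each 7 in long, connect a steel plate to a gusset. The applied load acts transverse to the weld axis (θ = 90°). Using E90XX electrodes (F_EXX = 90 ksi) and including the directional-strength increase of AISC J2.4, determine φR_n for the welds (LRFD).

φR_n ≈ 263 kip

t_e = 0.707 × 0.4375 = 0.3093 in; A_we = 0.3093 × 14 = 4.33 in².
Directional factor: 1.0 + 0.5 sin^1.5(90°) = 1.5.
F_nw = 0.6 × 90 × 1.5 = 81 ksi.
φR_n = 0.75 × 81 × 4.33 = 263.1 kip.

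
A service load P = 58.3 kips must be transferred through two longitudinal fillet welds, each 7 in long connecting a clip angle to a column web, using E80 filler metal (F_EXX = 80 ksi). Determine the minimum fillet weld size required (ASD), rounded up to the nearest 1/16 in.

Total weld length L = 14 in.
Required throat t_e = P × Ω / (0.6 F_EXX × L) = 58.3 × 2.0 / (0.6 × 80 × 14) = 0.1735 in.
Required leg w = t_e / 0.707 = 0.2454 in → use 1/4 in.

w = 1/4 in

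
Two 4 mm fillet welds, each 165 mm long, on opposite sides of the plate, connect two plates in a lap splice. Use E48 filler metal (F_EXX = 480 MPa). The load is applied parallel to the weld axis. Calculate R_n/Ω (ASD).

Effective throat t_e = 0.707 × 4 = 2.828 mm.
Total length L = 330 mm; A_we = 2.828 × 330 = 933.2 mm².
F_nw = 0.6 F_EXX = 0.6 × 480 = 288 MPa.
R_n = 288 × 933.2 × 10⁻³ = 268.8 kN; R_n/Ω = 268.8/2.0 = 134.4 kN.

R_n/Ω ≈ 134 kN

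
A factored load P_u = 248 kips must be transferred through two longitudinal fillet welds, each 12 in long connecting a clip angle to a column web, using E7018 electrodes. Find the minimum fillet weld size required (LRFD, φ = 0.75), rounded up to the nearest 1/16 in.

E70XX → F_EXX = 70 ksi.
Total weld length L = 24 in.
Required throat t_e = P_u / (φ × 0.6 F_EXX × L) = 248 / (0.75 × 0.6 × 70 × 24) = 0.328 in.
Required leg w = t_e / 0.707 = 0.464 in → use 1/2 in.

w = 1/2 in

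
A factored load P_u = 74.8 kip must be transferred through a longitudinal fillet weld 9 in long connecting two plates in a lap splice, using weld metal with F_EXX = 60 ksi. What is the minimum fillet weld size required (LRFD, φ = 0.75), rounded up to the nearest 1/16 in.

Total weld length L = 9 in.
Required throat t_e = P_u / (φ × 0.6 F_EXX × L) = 74.8 / (0.75 × 0.6 × 60 × 9) = 0.3078 in.
Required leg w = t_e / 0.707 = 0.4354 in → use 7/16 in.

w = 7/16 in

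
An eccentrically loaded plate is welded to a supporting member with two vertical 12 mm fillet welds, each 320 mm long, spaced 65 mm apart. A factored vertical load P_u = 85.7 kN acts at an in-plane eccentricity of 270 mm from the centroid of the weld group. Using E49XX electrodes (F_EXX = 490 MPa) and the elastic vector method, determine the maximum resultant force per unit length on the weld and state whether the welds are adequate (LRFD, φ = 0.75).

f_max ≈ 655 N/mm; adequate

Total weld length L_w = 640 mm. Treat welds as unit-width lines.
Polar moment about centroid: J = 2[d³/12 + d(b/2)²] = 2[320³/12 + 320×32.5²] = 6137000 mm³.
Direct shear f_v = P/L_w = 85.7×10³ / 640 = 133.9 N/mm (vertical).
Torsion M = P·e = 85.7×10³ × 270 = 23139000 N·mm.
Critical point at (x, y) = (32.5, 160) from centroid. f_tx = M·y/J = 603.2 N/mm; f_ty = M·x/J = 122.5 N/mm.
Resultant f_max = √[f_tx² + (f_v + f_ty)²] = √[603.2² + (133.9 + 122.5)²] = 655.5 N/mm.
Capacity per unit length: φr_n = 0.75 × 0.6 × 490 × (0.707 × 12) = 1871 N/mm.
655.5 ≤ 1871 → adequate.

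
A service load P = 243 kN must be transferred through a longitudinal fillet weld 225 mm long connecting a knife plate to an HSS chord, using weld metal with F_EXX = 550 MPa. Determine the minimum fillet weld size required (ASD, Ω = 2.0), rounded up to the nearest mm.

Total weld length L = 225 mm.
Required throat t_e = P × Ω / (0.6 F_EXX × L) = 243 × 2.0 / (0.6 × 550 × 225 × 10⁻³) = 6.545 mm.
Required leg w = t_e / 0.707 = 9.258 mm → use 10 mm.

w = 10 mm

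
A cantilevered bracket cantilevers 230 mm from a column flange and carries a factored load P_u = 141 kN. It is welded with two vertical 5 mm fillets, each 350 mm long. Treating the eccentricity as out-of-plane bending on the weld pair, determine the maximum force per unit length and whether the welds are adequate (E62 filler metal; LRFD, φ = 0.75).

E62XX → F_EXX = 620 MPa.
L_w = 2 × 350 = 700 mm; section modulus (unit throat) S = 2 × L²/6 = 40830 mm².
Direct shear f_v = P/L_w = 141×10³/700 = 201.4 N/mm.
Moment M = P × e = 141×10³ × 230 = 32430000 N·mm; bending f_b = M/S = 794.2 N/mm.
f_max = √(f_v² + f_b²) = √(201.4² + 794.2²) = 819.3 N/mm.
φr_n = 0.75 × 0.6 × 620 × (0.707 × 5) = 986.3 N/mm → adequate.

f_max ≈ 819 N/mm; adequate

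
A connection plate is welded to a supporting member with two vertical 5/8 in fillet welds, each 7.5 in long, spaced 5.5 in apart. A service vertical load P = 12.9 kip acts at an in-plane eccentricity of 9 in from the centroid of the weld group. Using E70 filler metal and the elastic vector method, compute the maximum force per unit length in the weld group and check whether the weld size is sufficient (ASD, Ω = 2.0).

f_max ≈ 3.52 kip/in; adequate

E70XX → F_EXX = 70 ksi.
Total weld length L_w = 15 in. Treat welds as unit-width lines.
Polar moment about centroid: J = 2[d³/12 + d(b/2)²] = 2[7.5³/12 + 7.5×2.75²] = 183.8 in³.
Direct shear f_v = P/L_w = 12.9 / 15 = 0.86 kip/in (vertical).
Torsion M = P·e = 12.9 × 9 = 116.1 kip·in.
Critical point at (x, y) = (2.75, 3.75) from centroid. f_tx = M·y/J = 2.369 kip/in; f_ty = M·x/J = 1.738 kip/in.
Resultant f_max = √[f_tx² + (f_v + f_ty)²] = √[2.369² + (0.86 + 1.738)²] = 3.516 kip/in.
Capacity per unit length: r_n/Ω = (1/2.0) × 0.6 × 70 × (0.707 × 0.625) = 9.279 kip/in.
3.516 ≤ 9.279 → adequate.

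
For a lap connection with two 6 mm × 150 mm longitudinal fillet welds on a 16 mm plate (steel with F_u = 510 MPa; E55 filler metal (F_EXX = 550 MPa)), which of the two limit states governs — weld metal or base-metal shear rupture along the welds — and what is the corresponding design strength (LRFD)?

t_e = 0.707 × 6 = 4.242 mm; L = 300 mm.
Weld metal: φR_n = 0.75 × 0.6 × 550 × 4.242 × 300 × 10⁻³ = 315 kN.
Base metal (shear rupture): φR_n = 0.75 × 0.6 × 510 × 16 × 300 × 10⁻³ = 1102 kN.
Governing: weld metal.

φR_n ≈ 315 kN (weld metal governs)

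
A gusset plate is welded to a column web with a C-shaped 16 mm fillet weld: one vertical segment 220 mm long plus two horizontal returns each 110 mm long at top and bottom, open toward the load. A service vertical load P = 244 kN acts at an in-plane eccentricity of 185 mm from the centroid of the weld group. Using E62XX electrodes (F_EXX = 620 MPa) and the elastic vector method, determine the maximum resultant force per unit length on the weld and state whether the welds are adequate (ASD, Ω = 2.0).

f_max ≈ 1900 N/mm; adequate

Total weld length L_w = 440 mm. Treat welds as unit-width lines.
Centroid: x̄ = 2×110×55 / 440 = 27.5 mm from the vertical weld.
Polar moment about centroid: J = I_x + I_y = [220³/12 + 2×110×110²] + [220×27.5² + 2(110³/12 + 110×27.5²)] = 4104000 mm³.
Direct shear f_v = P/L_w = 244×10³ / 440 = 554.5 N/mm (vertical).
Torsion M = P·e = 244×10³ × 185 = 45140000 N·mm.
Critical point at (x, y) = (82.5, 110) from centroid. f_tx = M·y/J = 1210 N/mm; f_ty = M·x/J = 907.4 N/mm.
Resultant f_max = √[f_tx² + (f_v + f_ty)²] = √[1210² + (554.5 + 907.4)²] = 1898 N/mm.
Capacity per unit length: r_n/Ω = (1/2.0) × 0.6 × 620 × (0.707 × 16) = 2104 N/mm.
1898 ≤ 2104 → adequate.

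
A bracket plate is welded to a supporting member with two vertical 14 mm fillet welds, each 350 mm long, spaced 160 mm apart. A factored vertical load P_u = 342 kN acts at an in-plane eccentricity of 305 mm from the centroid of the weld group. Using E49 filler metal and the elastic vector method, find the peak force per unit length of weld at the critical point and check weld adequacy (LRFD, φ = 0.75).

E49XX → F_EXX = 490 MPa.
Total weld length L_w = 700 mm. Treat welds as unit-width lines.
Polar moment about centroid: J = 2[d³/12 + d(b/2)²] = 2[350³/12 + 350×80²] = 11630000 mm³.
Direct shear f_v = P/L_w = 342×10³ / 700 = 488.6 N/mm (vertical).
Torsion M = P·e = 342×10³ × 305 = 104310000 N·mm.
Critical point at (x, y) = (80, 175) from centroid. f_tx = M·y/J = 1570 N/mm; f_ty = M·x/J = 717.8 N/mm.
Resultant f_max = √[f_tx² + (f_v + f_ty)²] = √[1570² + (488.6 + 717.8)²] = 1980 N/mm.
Capacity per unit length: φr_n = 0.75 × 0.6 × 490 × (0.707 × 14) = 2183 N/mm.
1980 ≤ 2183 → adequate.

f_max ≈ 1980 N/mm; adequate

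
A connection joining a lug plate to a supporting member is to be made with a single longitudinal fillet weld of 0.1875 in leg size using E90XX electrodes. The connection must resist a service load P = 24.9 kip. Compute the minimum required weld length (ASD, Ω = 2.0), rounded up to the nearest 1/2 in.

E90XX → F_EXX = 90 ksi.
Throat t_e = 0.707 × 0.1875 = 0.1326 in.
r_n/Ω = (0.6 × 90 × 0.1326) / 2.0 = 3.579 kip/in.
L_req = P / (r_n/Ω) = 24.9 / 3.579 = 6.957 in total.
Round up → use L = 7 in.

L = 7 in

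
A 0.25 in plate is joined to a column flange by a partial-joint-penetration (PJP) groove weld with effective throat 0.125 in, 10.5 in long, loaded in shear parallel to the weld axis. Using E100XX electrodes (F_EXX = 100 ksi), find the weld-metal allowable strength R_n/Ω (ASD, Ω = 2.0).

Effective throat (given) t_e = 0.125 in.
A_we = 0.125 × 10.5 = 1.312 in².
F_nw = 0.6 F_EXX = 60 ksi.
R_n/Ω = (60 × 1.312) / 2.0 = 39.38 kip.

R_n/Ω ≈ 39.4 kip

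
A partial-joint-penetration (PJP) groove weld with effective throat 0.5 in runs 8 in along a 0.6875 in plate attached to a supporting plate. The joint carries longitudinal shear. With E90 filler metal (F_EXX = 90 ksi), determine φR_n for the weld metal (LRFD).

Effective throat (given) t_e = 0.5 in.
A_we = 0.5 × 8 = 4 in².
F_nw = 0.6 F_EXX = 54 ksi.
φR_n = 0.75 × 54 × 4 = 162 kip.

φR_n ≈ 162 kip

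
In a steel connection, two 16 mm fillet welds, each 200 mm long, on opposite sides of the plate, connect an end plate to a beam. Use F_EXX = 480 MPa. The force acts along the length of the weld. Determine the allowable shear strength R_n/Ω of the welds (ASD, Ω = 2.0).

Effective throat t_e = 0.707 × 16 = 11.31 mm.
Total length L = 400 mm; A_we = 11.31 × 400 = 4525 mm².
F_nw = 0.6 F_EXX = 0.6 × 480 = 288 MPa.
R_n = 288 × 4525 × 10⁻³ = 1303 kN; R_n/Ω = 1303/2.0 = 651.6 kN.

R_n/Ω ≈ 652 kN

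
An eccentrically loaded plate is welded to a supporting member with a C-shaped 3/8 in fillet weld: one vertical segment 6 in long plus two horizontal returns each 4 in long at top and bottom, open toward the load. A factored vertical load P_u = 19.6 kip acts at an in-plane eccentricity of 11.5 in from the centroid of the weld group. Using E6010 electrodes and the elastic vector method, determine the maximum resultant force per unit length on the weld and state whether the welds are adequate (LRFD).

E60XX → F_EXX = 60 ksi.
Total weld length L_w = 14 in. Treat welds as unit-width lines.
Centroid: x̄ = 2×4×2 / 14 = 1.143 in from the vertical weld.
Polar moment about centroid: J = I_x + I_y = [6³/12 + 2×4×3²] + [6×1.143² + 2(4³/12 + 4×0.8571²)] = 114.4 in³.
Direct shear f_v = P/L_w = 19.6 / 14 = 1.4 kip/in (vertical).
Torsion M = P·e = 19.6 × 11.5 = 225.4 kip·in.
Critical point at (x, y) = (2.857, 3) from centroid. f_tx = M·y/J = 5.912 kip/in; f_ty = M·x/J = 5.63 kip/in.
Resultant f_max = √[f_tx² + (f_v + f_ty)²] = √[5.912² + (1.4 + 5.63)²] = 9.186 kip/in.
Capacity per unit length: φr_n = 0.75 × 0.6 × 60 × (0.707 × 0.375) = 7.158 kip/in.
9.186 > 7.158 → NOT adequate.

f_max ≈ 9.19 kip/in; NOT adequate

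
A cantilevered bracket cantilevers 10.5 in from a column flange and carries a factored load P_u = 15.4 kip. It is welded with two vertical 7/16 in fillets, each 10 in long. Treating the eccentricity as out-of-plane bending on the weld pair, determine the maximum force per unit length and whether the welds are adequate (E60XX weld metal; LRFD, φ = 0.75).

f_max ≈ 4.91 kip/in; adequate

E60XX → F_EXX = 60 ksi.
L_w = 2 × 10 = 20 in; section modulus (unit throat) S = 2 × L²/6 = 33.33 in².
Direct shear f_v = P/L_w = 15.4/20 = 0.77 kip/in.
Moment M = P × e = 15.4 × 10.5 = 161.7 kip·in; bending f_b = M/S = 4.851 kip/in.
f_max = √(f_v² + f_b²) = √(0.77² + 4.851²) = 4.912 kip/in.
φr_n = 0.75 × 0.6 × 60 × (0.707 × 0.4375) = 8.351 kip/in → adequate.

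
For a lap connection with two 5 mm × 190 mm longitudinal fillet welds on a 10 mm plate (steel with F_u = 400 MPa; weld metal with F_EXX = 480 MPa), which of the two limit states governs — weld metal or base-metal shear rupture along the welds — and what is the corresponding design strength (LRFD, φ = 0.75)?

φR_n ≈ 290 kN (weld metal governs)

t_e = 0.707 × 5 = 3.535 mm; L = 380 mm.
Weld metal: φR_n = 0.75 × 0.6 × 480 × 3.535 × 380 × 10⁻³ = 290.2 kN.
Base metal (shear rupture): φR_n = 0.75 × 0.6 × 400 × 10 × 380 × 10⁻³ = 684 kN.
Governing: weld metal.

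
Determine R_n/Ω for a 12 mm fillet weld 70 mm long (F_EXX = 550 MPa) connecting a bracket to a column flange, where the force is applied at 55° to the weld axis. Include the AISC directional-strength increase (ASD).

t_e = 0.707 × 12 = 8.484 mm; A_we = 8.484 × 70 = 593.9 mm².
Directional factor: 1.0 + 0.5 sin^1.5(55°) = 1.371.
F_nw = 0.6 × 550 × 1.371 = 452.3 MPa.
R_n/Ω = (452.3 × 593.9) / 2.0 × 10⁻³ = 134.3 kN.

R_n/Ω ≈ 134 kN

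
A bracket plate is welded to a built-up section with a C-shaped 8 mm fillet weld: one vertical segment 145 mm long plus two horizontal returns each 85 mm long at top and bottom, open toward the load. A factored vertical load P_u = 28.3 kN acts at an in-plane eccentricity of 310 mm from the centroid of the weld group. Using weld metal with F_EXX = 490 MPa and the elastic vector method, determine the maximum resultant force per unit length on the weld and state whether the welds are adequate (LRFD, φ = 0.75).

f_max ≈ 664 N/mm; adequate

Total weld length L_w = 315 mm. Treat welds as unit-width lines.
Centroid: x̄ = 2×85×42.5 / 315 = 22.94 mm from the vertical weld.
Polar moment about centroid: J = I_x + I_y = [145³/12 + 2×85×72.5²] + [145×22.94² + 2(85³/12 + 85×19.56²)] = 1391000 mm³.
Direct shear f_v = P/L_w = 28.3×10³ / 315 = 89.84 N/mm (vertical).
Torsion M = P·e = 28.3×10³ × 310 = 8773000 N·mm.
Critical point at (x, y) = (62.06, 72.5) from centroid. f_tx = M·y/J = 457.2 N/mm; f_ty = M·x/J = 391.3 N/mm.
Resultant f_max = √[f_tx² + (f_v + f_ty)²] = √[457.2² + (89.84 + 391.3)²] = 663.7 N/mm.
Capacity per unit length: φr_n = 0.75 × 0.6 × 490 × (0.707 × 8) = 1247 N/mm.
663.7 ≤ 1247 → adequate.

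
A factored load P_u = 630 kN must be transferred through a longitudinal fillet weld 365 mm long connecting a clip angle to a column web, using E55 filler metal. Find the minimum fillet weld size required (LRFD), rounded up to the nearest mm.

w = 10 mm

E55XX → F_EXX = 550 MPa.
Total weld length L = 365 mm.
Required throat t_e = P_u / (φ × 0.6 F_EXX × L) = 630 / (0.75 × 0.6 × 550 × 365 × 10⁻³) = 6.974 mm.
Required leg w = t_e / 0.707 = 9.864 mm → use 10 mm.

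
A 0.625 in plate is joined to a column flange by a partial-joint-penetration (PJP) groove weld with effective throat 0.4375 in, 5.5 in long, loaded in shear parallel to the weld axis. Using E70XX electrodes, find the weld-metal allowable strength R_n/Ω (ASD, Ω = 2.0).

R_n/Ω ≈ 50.5 kip

E70XX → F_EXX = 70 ksi.
Effective throat (given) t_e = 0.4375 in.
A_we = 0.4375 × 5.5 = 2.406 in².
F_nw = 0.6 F_EXX = 42 ksi.
R_n/Ω = (42 × 2.406) / 2.0 = 50.53 kip.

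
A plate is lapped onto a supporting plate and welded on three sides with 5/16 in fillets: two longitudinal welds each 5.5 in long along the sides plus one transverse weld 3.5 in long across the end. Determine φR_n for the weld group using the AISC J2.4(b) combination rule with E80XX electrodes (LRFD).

φR_n ≈ 116 kips

E80XX → F_EXX = 80 ksi.
t_e = 0.707 × 0.3125 = 0.2209 in.
R_nwl = 0.6 × 80 × 0.2209 × 11 = 116.7 kips (longitudinal, 2 welds).
R_nwt = 0.6 × 80 × 0.2209 × 3.5 = 37.12 kips (transverse, base value).
(i) R_nwl + R_nwt = 153.8 kips; (ii) 0.85 R_nwl + 1.5 R_nwt = 154.8 kips.
R_n = max = 154.8 kips [governs: (ii)]; φR_n = 116.1 kips.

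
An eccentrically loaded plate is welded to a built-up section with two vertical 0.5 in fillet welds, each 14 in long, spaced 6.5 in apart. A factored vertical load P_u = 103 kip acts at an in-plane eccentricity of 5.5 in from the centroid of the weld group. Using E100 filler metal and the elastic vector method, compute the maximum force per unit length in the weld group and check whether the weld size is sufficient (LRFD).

f_max ≈ 8.08 kip/in; adequate

E100XX → F_EXX = 100 ksi.
Total weld length L_w = 28 in. Treat welds as unit-width lines.
Polar moment about centroid: J = 2[d³/12 + d(b/2)²] = 2[14³/12 + 14×3.25²] = 753.1 in³.
Direct shear f_v = P/L_w = 103 / 28 = 3.679 kip/in (vertical).
Torsion M = P·e = 103 × 5.5 = 566.5 kip·in.
Critical point at (x, y) = (3.25, 7) from centroid. f_tx = M·y/J = 5.266 kip/in; f_ty = M·x/J = 2.445 kip/in.
Resultant f_max = √[f_tx² + (f_v + f_ty)²] = √[5.266² + (3.679 + 2.445)²] = 8.076 kip/in.
Capacity per unit length: φr_n = 0.75 × 0.6 × 100 × (0.707 × 0.5) = 15.91 kip/in.
8.076 ≤ 15.91 → adequate.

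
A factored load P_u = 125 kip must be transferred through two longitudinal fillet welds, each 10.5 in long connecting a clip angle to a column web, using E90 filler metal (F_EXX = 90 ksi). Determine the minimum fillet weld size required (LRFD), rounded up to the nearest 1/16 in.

w = 1/4 in

Total weld length L = 21 in.
Required throat t_e = P_u / (φ × 0.6 F_EXX × L) = 125 / (0.75 × 0.6 × 90 × 21) = 0.147 in.
Required leg w = t_e / 0.707 = 0.2079 in → use 1/4 in.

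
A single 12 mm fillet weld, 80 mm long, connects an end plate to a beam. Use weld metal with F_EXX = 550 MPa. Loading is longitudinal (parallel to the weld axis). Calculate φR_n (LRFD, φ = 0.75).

φR_n ≈ 168 kN

Effective throat t_e = 0.707 × 12 = 8.484 mm.
Total length L = 80 mm; A_we = 8.484 × 80 = 678.7 mm².
F_nw = 0.6 F_EXX = 0.6 × 550 = 330 MPa.
φR_n = 0.75 × 330 × 678.7 × 10⁻³ = 168 kN.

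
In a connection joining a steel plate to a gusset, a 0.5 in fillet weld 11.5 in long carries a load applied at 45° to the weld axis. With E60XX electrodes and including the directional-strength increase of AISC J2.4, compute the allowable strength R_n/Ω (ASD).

E60XX → F_EXX = 60 ksi.
t_e = 0.707 × 0.5 = 0.3535 in; A_we = 0.3535 × 11.5 = 4.065 in².
Directional factor: 1.0 + 0.5 sin^1.5(45°) = 1.297.
F_nw = 0.6 × 60 × 1.297 = 46.7 ksi.
R_n/Ω = (46.7 × 4.065) / 2.0 = 94.93 kip.

R_n/Ω ≈ 94.9 kip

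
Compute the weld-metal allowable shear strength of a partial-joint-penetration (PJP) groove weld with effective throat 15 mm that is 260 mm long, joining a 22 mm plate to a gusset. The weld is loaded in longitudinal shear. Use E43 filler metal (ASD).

R_n/Ω ≈ 503 kN

E43XX → F_EXX = 430 MPa.
Effective throat (given) t_e = 15 mm.
A_we = 15 × 260 = 3900 mm².
F_nw = 0.6 F_EXX = 258 MPa.
R_n/Ω = (258 × 3900) / 2.0 × 10⁻³ = 503.1 kN.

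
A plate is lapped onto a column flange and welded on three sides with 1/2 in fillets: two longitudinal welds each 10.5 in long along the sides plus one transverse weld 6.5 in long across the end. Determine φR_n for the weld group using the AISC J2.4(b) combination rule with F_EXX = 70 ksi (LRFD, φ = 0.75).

t_e = 0.707 × 0.5 = 0.3535 in.
R_nwl = 0.6 × 70 × 0.3535 × 21 = 311.8 kips (longitudinal, 2 welds).
R_nwt = 0.6 × 70 × 0.3535 × 6.5 = 96.51 kips (transverse, base value).
(i) R_nwl + R_nwt = 408.3 kips; (ii) 0.85 R_nwl + 1.5 R_nwt = 409.8 kips.
R_n = max = 409.8 kips [governs: (ii)]; φR_n = 307.3 kips.

φR_n ≈ 307 kips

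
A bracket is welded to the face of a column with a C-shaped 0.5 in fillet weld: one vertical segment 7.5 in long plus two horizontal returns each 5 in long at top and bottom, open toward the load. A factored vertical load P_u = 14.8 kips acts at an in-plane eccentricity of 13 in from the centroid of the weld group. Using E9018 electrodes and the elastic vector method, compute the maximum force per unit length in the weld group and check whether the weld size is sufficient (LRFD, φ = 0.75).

f_max ≈ 5.08 kip/in; adequate

E90XX → F_EXX = 90 ksi.
Total weld length L_w = 17.5 in. Treat welds as unit-width lines.
Centroid: x̄ = 2×5×2.5 / 17.5 = 1.429 in from the vertical weld.
Polar moment about centroid: J = I_x + I_y = [7.5³/12 + 2×5×3.75²] + [7.5×1.429² + 2(5³/12 + 5×1.071²)] = 223.4 in³.
Direct shear f_v = P/L_w = 14.8 / 17.5 = 0.8457 kip/in (vertical).
Torsion M = P·e = 14.8 × 13 = 192.4 kip·in.
Critical point at (x, y) = (3.571, 3.75) from centroid. f_tx = M·y/J = 3.23 kip/in; f_ty = M·x/J = 3.076 kip/in.
Resultant f_max = √[f_tx² + (f_v + f_ty)²] = √[3.23² + (0.8457 + 3.076)²] = 5.08 kip/in.
Capacity per unit length: φr_n = 0.75 × 0.6 × 90 × (0.707 × 0.5) = 14.32 kip/in.
5.08 ≤ 14.32 → adequate.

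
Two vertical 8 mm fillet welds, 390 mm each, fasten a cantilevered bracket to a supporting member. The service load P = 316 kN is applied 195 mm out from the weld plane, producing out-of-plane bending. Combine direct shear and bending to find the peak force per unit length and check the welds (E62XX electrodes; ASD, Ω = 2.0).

f_max ≈ 1280 N/mm; NOT adequate

E62XX → F_EXX = 620 MPa.
L_w = 2 × 390 = 780 mm; section modulus (unit throat) S = 2 × L²/6 = 50700 mm².
Direct shear f_v = P/L_w = 316×10³/780 = 405.1 N/mm.
Moment M = P × e = 316×10³ × 195 = 61620000 N·mm; bending f_b = M/S = 1215 N/mm.
f_max = √(f_v² + f_b²) = √(405.1² + 1215²) = 1281 N/mm.
r_n/Ω = (1/2.0) × 0.6 × 620 × (0.707 × 8) = 1052 N/mm → NOT adequate.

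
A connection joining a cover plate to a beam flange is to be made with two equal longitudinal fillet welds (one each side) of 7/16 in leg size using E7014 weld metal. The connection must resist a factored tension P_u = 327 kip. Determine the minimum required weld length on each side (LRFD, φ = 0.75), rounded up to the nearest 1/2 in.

E70XX → F_EXX = 70 ksi.
Throat t_e = 0.707 × 0.4375 = 0.3093 in.
φr_n = 0.75 × 0.6 × 70 × 0.3093 = 9.743 kip/in.
L_req = P_u / φr_n = 327 / 9.743 = 33.56 in total.
Per side: 33.56 / 2 = 16.78 in.
Round up → use L = 17 in on each side.

L = 17 in on each side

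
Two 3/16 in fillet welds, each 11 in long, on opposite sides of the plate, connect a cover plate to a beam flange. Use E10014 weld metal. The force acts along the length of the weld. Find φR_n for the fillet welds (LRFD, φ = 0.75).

φR_n ≈ 131 kips

E100XX → F_EXX = 100 ksi.
Effective throat t_e = 0.707 × 0.1875 = 0.1326 in.
Total length L = 22 in; A_we = 0.1326 × 22 = 2.916 in².
F_nw = 0.6 F_EXX = 0.6 × 100 = 60 ksi.
φR_n = 0.75 × 60 × 2.916 = 131.2 kips.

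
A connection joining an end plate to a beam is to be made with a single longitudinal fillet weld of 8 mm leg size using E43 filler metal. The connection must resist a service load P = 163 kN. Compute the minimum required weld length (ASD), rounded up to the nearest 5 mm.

L = 225 mm

E43XX → F_EXX = 430 MPa.
Throat t_e = 0.707 × 8 = 5.656 mm.
r_n/Ω = (0.6 × 430 × 5.656) / 2.0 = 729.6 N/mm = 0.7296 kN/mm.
L_req = P / (r_n/Ω) = 163 / 0.7296 = 223.4 mm total.
Round up → use L = 225 mm.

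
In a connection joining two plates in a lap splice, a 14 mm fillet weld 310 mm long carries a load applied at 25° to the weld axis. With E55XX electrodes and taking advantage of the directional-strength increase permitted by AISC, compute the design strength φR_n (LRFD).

E55XX → F_EXX = 550 MPa.
t_e = 0.707 × 14 = 9.898 mm; A_we = 9.898 × 310 = 3068 mm².
Directional factor: 1.0 + 0.5 sin^1.5(25°) = 1.137.
F_nw = 0.6 × 550 × 1.137 = 375.3 MPa.
φR_n = 0.75 × 375.3 × 3068 × 10⁻³ = 863.7 kN.

φR_n ≈ 864 kN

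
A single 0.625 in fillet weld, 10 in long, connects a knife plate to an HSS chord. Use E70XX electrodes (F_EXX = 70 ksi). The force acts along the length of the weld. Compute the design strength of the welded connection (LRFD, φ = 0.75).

Effective throat t_e = 0.707 × 0.625 = 0.4419 in.
Total length L = 10 in; A_we = 0.4419 × 10 = 4.419 in².
F_nw = 0.6 F_EXX = 0.6 × 70 = 42 ksi.
φR_n = 0.75 × 42 × 4.419 = 139.2 kip.

φR_n ≈ 139 kip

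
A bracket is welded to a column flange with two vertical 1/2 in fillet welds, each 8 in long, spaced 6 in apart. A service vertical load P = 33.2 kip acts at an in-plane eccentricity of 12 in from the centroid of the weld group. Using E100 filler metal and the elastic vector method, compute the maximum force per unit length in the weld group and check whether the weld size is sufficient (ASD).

f_max ≈ 10.1 kip/in; adequate

E100XX → F_EXX = 100 ksi.
Total weld length L_w = 16 in. Treat welds as unit-width lines.
Polar moment about centroid: J = 2[d³/12 + d(b/2)²] = 2[8³/12 + 8×3²] = 229.3 in³.
Direct shear f_v = P/L_w = 33.2 / 16 = 2.075 kip/in (vertical).
Torsion M = P·e = 33.2 × 12 = 398.4 kip·in.
Critical point at (x, y) = (3, 4) from centroid. f_tx = M·y/J = 6.949 kip/in; f_ty = M·x/J = 5.212 kip/in.
Resultant f_max = √[f_tx² + (f_v + f_ty)²] = √[6.949² + (2.075 + 5.212)²] = 10.07 kip/in.
Capacity per unit length: r_n/Ω = (1/2.0) × 0.6 × 100 × (0.707 × 0.5) = 10.6 kip/in.
10.07 ≤ 10.6 → adequate.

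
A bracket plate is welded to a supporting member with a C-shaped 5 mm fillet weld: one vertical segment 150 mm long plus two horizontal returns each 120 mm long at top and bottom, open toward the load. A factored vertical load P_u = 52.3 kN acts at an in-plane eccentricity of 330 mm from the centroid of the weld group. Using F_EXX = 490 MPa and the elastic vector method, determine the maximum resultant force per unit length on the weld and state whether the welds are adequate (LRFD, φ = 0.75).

Total weld length L_w = 390 mm. Treat welds as unit-width lines.
Centroid: x̄ = 2×120×60 / 390 = 36.92 mm from the vertical weld.
Polar moment about centroid: J = I_x + I_y = [150³/12 + 2×120×75²] + [150×36.92² + 2(120³/12 + 120×23.08²)] = 2252000 mm³.
Direct shear f_v = P/L_w = 52.3×10³ / 390 = 134.1 N/mm (vertical).
Torsion M = P·e = 52.3×10³ × 330 = 17259000 N·mm.
Critical point at (x, y) = (83.08, 75) from centroid. f_tx = M·y/J = 574.9 N/mm; f_ty = M·x/J = 636.8 N/mm.
Resultant f_max = √[f_tx² + (f_v + f_ty)²] = √[574.9² + (134.1 + 636.8)²] = 961.7 N/mm.
Capacity per unit length: φr_n = 0.75 × 0.6 × 490 × (0.707 × 5) = 779.5 N/mm.
961.7 > 779.5 → NOT adequate.

f_max ≈ 962 N/mm; NOT adequate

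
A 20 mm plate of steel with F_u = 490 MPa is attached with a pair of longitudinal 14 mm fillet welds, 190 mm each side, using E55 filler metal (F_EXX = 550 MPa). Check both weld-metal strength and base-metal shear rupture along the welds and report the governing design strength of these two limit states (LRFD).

t_e = 0.707 × 14 = 9.898 mm; L = 380 mm.
Weld metal: φR_n = 0.75 × 0.6 × 550 × 9.898 × 380 × 10⁻³ = 930.9 kN.
Base metal (shear rupture): φR_n = 0.75 × 0.6 × 490 × 20 × 380 × 10⁻³ = 1676 kN.
Governing: weld metal.

φR_n ≈ 931 kN (weld metal governs)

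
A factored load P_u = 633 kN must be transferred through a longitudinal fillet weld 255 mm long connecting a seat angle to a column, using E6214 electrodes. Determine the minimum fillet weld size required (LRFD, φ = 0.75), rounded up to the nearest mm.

w = 13 mm

E62XX → F_EXX = 620 MPa.
Total weld length L = 255 mm.
Required throat t_e = P_u / (φ × 0.6 F_EXX × L) = 633 / (0.75 × 0.6 × 620 × 255 × 10⁻³) = 8.897 mm.
Required leg w = t_e / 0.707 = 12.58 mm → use 13 mm.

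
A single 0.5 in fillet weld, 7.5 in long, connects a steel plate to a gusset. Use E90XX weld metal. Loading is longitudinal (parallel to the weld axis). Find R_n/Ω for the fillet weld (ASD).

E90XX → F_EXX = 90 ksi.
Effective throat t_e = 0.707 × 0.5 = 0.3535 in.
Total length L = 7.5 in; A_we = 0.3535 × 7.5 = 2.651 in².
F_nw = 0.6 F_EXX = 0.6 × 90 = 54 ksi.
R_n = 54 × 2.651 = 143.2 kips; R_n/Ω = 143.2/2.0 = 71.58 kips.

R_n/Ω ≈ 71.6 kips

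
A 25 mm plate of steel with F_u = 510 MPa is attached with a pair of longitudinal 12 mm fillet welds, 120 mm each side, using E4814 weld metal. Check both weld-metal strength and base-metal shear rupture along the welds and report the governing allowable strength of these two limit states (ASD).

E48XX → F_EXX = 480 MPa.
t_e = 0.707 × 12 = 8.484 mm; L = 240 mm.
Weld metal: R_n/Ω = (1/2.0) × 0.6 × 480 × 8.484 × 240 × 10⁻³ = 293.2 kN.
Base metal (shear rupture): R_n/Ω = (1/2.0) × 0.6 × 510 × 25 × 240 × 10⁻³ = 918 kN.
Governing: weld metal.

R_n/Ω ≈ 293 kN (weld metal governs)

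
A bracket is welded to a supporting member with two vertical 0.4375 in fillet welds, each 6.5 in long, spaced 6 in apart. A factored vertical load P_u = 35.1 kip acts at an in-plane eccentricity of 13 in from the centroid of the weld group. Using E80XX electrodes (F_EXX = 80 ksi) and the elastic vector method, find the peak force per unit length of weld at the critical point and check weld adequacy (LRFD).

Total weld length L_w = 13 in. Treat welds as unit-width lines.
Polar moment about centroid: J = 2[d³/12 + d(b/2)²] = 2[6.5³/12 + 6.5×3²] = 162.8 in³.
Direct shear f_v = P/L_w = 35.1 / 13 = 2.7 kip/in (vertical).
Torsion M = P·e = 35.1 × 13 = 456.3 kip·in.
Critical point at (x, y) = (3, 3.25) from centroid. f_tx = M·y/J = 9.111 kip/in; f_ty = M·x/J = 8.41 kip/in.
Resultant f_max = √[f_tx² + (f_v + f_ty)²] = √[9.111² + (2.7 + 8.41)²] = 14.37 kip/in.
Capacity per unit length: φr_n = 0.75 × 0.6 × 80 × (0.707 × 0.4375) = 11.14 kip/in.
14.37 > 11.14 → NOT adequate.

f_max ≈ 14.4 kip/in; NOT adequate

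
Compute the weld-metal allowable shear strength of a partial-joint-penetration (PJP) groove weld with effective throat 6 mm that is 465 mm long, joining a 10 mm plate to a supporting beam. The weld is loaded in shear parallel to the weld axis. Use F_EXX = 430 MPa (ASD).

Effective throat (given) t_e = 6 mm.
A_we = 6 × 465 = 2790 mm².
F_nw = 0.6 F_EXX = 258 MPa.
R_n/Ω = (258 × 2790) / 2.0 × 10⁻³ = 359.9 kN.

R_n/Ω ≈ 360 kN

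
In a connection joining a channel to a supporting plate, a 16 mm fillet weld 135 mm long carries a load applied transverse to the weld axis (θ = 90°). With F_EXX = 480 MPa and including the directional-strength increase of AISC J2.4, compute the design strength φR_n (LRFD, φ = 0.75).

φR_n ≈ 495 kN

t_e = 0.707 × 16 = 11.31 mm; A_we = 11.31 × 135 = 1527 mm².
Directional factor: 1.0 + 0.5 sin^1.5(90°) = 1.5.
F_nw = 0.6 × 480 × 1.5 = 432 MPa.
φR_n = 0.75 × 432 × 1527 × 10⁻³ = 494.8 kN.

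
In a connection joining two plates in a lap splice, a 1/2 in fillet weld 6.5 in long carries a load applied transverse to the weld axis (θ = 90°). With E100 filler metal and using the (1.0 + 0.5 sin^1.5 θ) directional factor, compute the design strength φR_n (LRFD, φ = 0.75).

φR_n ≈ 155 kips

E100XX → F_EXX = 100 ksi.
t_e = 0.707 × 0.5 = 0.3535 in; A_we = 0.3535 × 6.5 = 2.298 in².
Directional factor: 1.0 + 0.5 sin^1.5(90°) = 1.5.
F_nw = 0.6 × 100 × 1.5 = 90 ksi.
φR_n = 0.75 × 90 × 2.298 = 155.1 kips.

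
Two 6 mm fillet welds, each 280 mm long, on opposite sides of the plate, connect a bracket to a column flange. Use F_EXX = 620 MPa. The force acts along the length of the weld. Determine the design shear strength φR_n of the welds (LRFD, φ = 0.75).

Effective throat t_e = 0.707 × 6 = 4.242 mm.
Total length L = 560 mm; A_we = 4.242 × 560 = 2376 mm².
F_nw = 0.6 F_EXX = 0.6 × 620 = 372 MPa.
φR_n = 0.75 × 372 × 2376 × 10⁻³ = 662.8 kN.

φR_n ≈ 663 kN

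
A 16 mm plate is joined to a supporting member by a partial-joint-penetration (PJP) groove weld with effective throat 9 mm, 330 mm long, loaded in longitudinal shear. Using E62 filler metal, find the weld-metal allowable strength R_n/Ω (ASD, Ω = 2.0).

R_n/Ω ≈ 552 kN

E62XX → F_EXX = 620 MPa.
Effective throat (given) t_e = 9 mm.
A_we = 9 × 330 = 2970 mm².
F_nw = 0.6 F_EXX = 372 MPa.
R_n/Ω = (372 × 2970) / 2.0 × 10⁻³ = 552.4 kN.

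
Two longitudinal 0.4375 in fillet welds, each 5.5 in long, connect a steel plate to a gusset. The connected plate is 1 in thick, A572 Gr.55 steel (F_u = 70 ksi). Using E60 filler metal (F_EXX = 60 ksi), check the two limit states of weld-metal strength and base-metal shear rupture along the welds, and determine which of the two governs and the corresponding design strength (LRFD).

φR_n ≈ 91.9 kip (weld metal governs)

t_e = 0.707 × 0.4375 = 0.3093 in; L = 11 in.
Weld metal: φR_n = 0.75 × 0.6 × 60 × 0.3093 × 11 = 91.87 kip.
Base metal (shear rupture): φR_n = 0.75 × 0.6 × 70 × 1 × 11 = 346.5 kip.
Governing: weld metal.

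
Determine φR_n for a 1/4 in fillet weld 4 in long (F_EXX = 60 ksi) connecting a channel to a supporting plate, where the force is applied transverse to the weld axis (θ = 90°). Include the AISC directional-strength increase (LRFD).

t_e = 0.707 × 0.25 = 0.1767 in; A_we = 0.1767 × 4 = 0.707 in².
Directional factor: 1.0 + 0.5 sin^1.5(90°) = 1.5.
F_nw = 0.6 × 60 × 1.5 = 54 ksi.
φR_n = 0.75 × 54 × 0.707 = 28.63 kips.

φR_n ≈ 28.6 kips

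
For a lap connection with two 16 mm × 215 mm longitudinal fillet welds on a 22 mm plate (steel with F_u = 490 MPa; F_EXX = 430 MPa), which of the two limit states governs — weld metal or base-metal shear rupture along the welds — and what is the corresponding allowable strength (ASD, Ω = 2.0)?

t_e = 0.707 × 16 = 11.31 mm; L = 430 mm.
Weld metal: R_n/Ω = (1/2.0) × 0.6 × 430 × 11.31 × 430 × 10⁻³ = 627.5 kN.
Base metal (shear rupture): R_n/Ω = (1/2.0) × 0.6 × 490 × 22 × 430 × 10⁻³ = 1391 kN.
Governing: weld metal.

R_n/Ω ≈ 627 kN (weld metal governs)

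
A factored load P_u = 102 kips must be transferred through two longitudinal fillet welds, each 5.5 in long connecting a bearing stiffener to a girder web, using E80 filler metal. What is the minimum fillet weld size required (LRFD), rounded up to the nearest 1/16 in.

E80XX → F_EXX = 80 ksi.
Total weld length L = 11 in.
Required throat t_e = P_u / (φ × 0.6 F_EXX × L) = 102 / (0.75 × 0.6 × 80 × 11) = 0.2576 in.
Required leg w = t_e / 0.707 = 0.3643 in → use 3/8 in.

w = 3/8 in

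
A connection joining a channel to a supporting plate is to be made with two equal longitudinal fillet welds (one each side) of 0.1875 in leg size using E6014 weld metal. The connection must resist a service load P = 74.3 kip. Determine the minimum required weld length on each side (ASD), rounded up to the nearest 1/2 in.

E60XX → F_EXX = 60 ksi.
Throat t_e = 0.707 × 0.1875 = 0.1326 in.
r_n/Ω = (0.6 × 60 × 0.1326) / 2.0 = 2.386 kip/in.
L_req = P / (r_n/Ω) = 74.3 / 2.386 = 31.14 in total.
Per side: 31.14 / 2 = 15.57 in.
Round up → use L = 16 in on each side.

L = 16 in on each side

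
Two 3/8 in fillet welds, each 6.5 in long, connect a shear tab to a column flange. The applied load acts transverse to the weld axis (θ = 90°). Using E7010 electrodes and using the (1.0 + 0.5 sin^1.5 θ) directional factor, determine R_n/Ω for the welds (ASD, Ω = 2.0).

R_n/Ω ≈ 109 kips

E70XX → F_EXX = 70 ksi.
t_e = 0.707 × 0.375 = 0.2651 in; A_we = 0.2651 × 13 = 3.447 in².
Directional factor: 1.0 + 0.5 sin^1.5(90°) = 1.5.
F_nw = 0.6 × 70 × 1.5 = 63 ksi.
R_n/Ω = (63 × 3.447) / 2.0 = 108.6 kips.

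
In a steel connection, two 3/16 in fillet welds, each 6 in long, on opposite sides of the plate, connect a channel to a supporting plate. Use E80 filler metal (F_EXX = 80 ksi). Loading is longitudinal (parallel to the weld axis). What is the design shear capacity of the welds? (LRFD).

φR_n ≈ 57.3 kips

Effective throat t_e = 0.707 × 0.1875 = 0.1326 in.
Total length L = 12 in; A_we = 0.1326 × 12 = 1.591 in².
F_nw = 0.6 F_EXX = 0.6 × 80 = 48 ksi.
φR_n = 0.75 × 48 × 1.591 = 57.27 kips.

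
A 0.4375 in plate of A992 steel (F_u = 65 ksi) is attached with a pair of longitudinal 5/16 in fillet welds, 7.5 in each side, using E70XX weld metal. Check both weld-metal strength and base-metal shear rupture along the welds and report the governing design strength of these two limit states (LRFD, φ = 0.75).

φR_n ≈ 104 kip (weld metal governs)

E70XX → F_EXX = 70 ksi.
t_e = 0.707 × 0.3125 = 0.2209 in; L = 15 in.
Weld metal: φR_n = 0.75 × 0.6 × 70 × 0.2209 × 15 = 104.4 kip.
Base metal (shear rupture): φR_n = 0.75 × 0.6 × 65 × 0.4375 × 15 = 192 kip.
Governing: weld metal.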